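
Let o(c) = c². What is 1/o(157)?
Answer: 1/24649 ≈ 4.0570e-5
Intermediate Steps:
1/o(157) = 1/(157²) = 1/24649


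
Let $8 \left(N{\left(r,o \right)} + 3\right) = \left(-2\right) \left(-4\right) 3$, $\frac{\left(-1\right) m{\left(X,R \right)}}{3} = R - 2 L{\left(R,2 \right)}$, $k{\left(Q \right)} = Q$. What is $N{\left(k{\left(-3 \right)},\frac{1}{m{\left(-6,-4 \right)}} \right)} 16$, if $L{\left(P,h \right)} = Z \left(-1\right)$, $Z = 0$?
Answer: $0$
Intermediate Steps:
$L{\left(P,h \right)} = 0$ ($L{\left(P,h \right)} = 0 \left(-1\right) = 0$)
$m{\left(X,R \right)} = - 3 R$ ($m{\left(X,R \right)} = - 3 \left(R - 0\right) = - 3 \left(R + 0\right) = - 3 R$)
$N{\left(r,o \right)} = 0$ ($N{\left(r,o \right)} = -3 + \frac{\left(-2\right) \left(-4\right) 3}{8} = -3 + \frac{8 \cdot 3}{8} = -3 + \frac{1}{8} \cdot 24 = -3 + 3 = 0$)
$N{\left(k{\left(-3 \right)},\frac{1}{m{\left(-6,-4 \right)}} \right)} 16 = 0 \cdot 16 = 0$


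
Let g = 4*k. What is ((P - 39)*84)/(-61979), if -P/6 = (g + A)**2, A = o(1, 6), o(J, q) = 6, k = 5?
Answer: 343980/61979 ≈ 5.5499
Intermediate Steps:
A = 6
g = 20 (g = 4*5 = 20)
P = -4056 (P = -6*(20 + 6)**2 = -6*26**2 = -6*676 = -4056)
((P - 39)*84)/(-61979) = ((-4056 - 39)*84)/(-61979) = -4095*84*(-1/61979) = -343980*(-1/61979) = 343980/61979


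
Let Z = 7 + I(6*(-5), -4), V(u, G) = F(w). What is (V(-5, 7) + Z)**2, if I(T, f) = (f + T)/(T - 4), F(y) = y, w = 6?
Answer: 196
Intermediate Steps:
V(u, G) = 6
I(T, f) = (T + f)/(-4 + T)
Z = 8 (Z = 7 + (6*(-5) - 4)/(-4 + 6*(-5)) = 7 + (-30 - 4)/(-4 - 30) = 7 - 34/(-34) = 7 - 1/34*(-34) = 7 + 1 = 8)
(V(-5, 7) + Z)**2 = (6 + 8)**2 = 14**2 = 196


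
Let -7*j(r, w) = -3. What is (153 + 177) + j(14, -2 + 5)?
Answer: 2313/7 ≈ 330.43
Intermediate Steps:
j(r, w) = 3/7 (j(r, w) = -1/7*(-3) = 3/7)
(153 + 177) + j(14, -2 + 5) = (153 + 177) + 3/7 = 330 + 3/7 = 2313/7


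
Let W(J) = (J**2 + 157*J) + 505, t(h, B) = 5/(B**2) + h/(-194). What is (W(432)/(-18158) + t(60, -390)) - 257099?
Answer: -6888007115919887/26789768460 ≈ -2.5711e+5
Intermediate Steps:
t(h, B) = 5/B**2 - h/194 (t(h, B) = 5/B**2 + h*(-1/194) = 5/B**2 - h/194)
W(J) = 505 + J**2 + 157*J
(W(432)/(-18158) + t(60, -390)) - 257099 = ((505 + 432**2 + 157*432)/(-18158) + (5/(-390)**2 - 1/194*60)) - 257099 = ((505 + 186624 + 67824)*(-1/18158) + (5*(1/152100) - 30/97)) - 257099 = (254953*(-1/18158) + (1/30420 - 30/97)) - 257099 = (-254953/18158 - 912503/2950740) - 257099 = -384434622347/26789768460 - 257099 = -6888007115919887/26789768460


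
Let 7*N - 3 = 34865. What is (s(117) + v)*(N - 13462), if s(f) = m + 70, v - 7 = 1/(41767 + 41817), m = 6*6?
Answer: -280355727219/292544 ≈ -9.5834e+5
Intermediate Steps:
m = 36
N = 34868/7 (N = 3/7 + (⅐)*34865 = 3/7 + 34865/7 = 34868/7 ≈ 4981.1)
v = 585089/83584 (v = 7 + 1/(41767 + 41817) = 7 + 1/83584 = 585089/83584 ≈ 7.0000)
s(f) = 106 (s(f) = 36 + 70 = 106)
(s(117) + v)*(N - 13462) = (106 + 585089/83584)*(34868/7 - 13462) = (9444993/83584)*(-59366/7) = -280355727219/292544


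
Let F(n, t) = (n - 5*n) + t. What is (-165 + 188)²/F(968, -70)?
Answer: -529/3942 ≈ -0.13420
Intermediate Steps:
F(n, t) = t - 4*n (F(n, t) = -4*n + t = t - 4*n)
(-165 + 188)²/F(968, -70) = (-165 + 188)²/(-70 - 4*968) = 23²/(-70 - 3872) = 529/(-3942) = 529*(-1/3942) = -529/3942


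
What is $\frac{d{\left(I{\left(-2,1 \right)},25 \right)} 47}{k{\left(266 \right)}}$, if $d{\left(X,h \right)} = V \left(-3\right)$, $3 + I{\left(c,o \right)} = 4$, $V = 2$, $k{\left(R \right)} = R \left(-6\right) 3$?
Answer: $\frac{47}{798} \approx 0.058897$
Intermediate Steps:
$k{\left(R \right)} = - 18 R$ ($k{\left(R \right)} = - 6 R 3 = - 18 R$)
$I{\left(c,o \right)} = 1$ ($I{\left(c,o \right)} = -3 + 4 = 1$)
$d{\left(X,h \right)} = -6$ ($d{\left(X,h \right)} = 2 \left(-3\right) = -6$)
$\frac{d{\left(I{\left(-2,1 \right)},25 \right)} 47}{k{\left(266 \right)}} = \frac{\left(-6\right) 47}{\left(-18\right) 266} = - \frac{282}{-4788} = \left(-282\right) \left(- \frac{1}{4788}\right) = \frac{47}{798}$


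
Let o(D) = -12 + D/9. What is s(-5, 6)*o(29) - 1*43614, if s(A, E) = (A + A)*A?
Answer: -396476/9 ≈ -44053.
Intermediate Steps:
o(D) = -12 + D/9 (o(D) = -12 + D*(1/9) = -12 + D/9)
s(A, E) = 2*A**2 (s(A, E) = (2*A)*A = 2*A**2)
s(-5, 6)*o(29) - 1*43614 = (2*(-5)**2)*(-12 + (1/9)*29) - 1*43614 = (2*25)*(-12 + 29/9) - 43614 = 50*(-79/9) - 43614 = -3950/9 - 43614 = -396476/9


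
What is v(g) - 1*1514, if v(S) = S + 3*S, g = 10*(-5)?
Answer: -1714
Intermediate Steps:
g = -50
v(S) = 4*S
v(g) - 1*1514 = 4*(-50) - 1*1514 = -200 - 1514 = -1714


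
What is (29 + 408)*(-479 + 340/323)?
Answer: -208863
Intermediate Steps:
(29 + 408)*(-479 + 340/323) = 437*(-479 + 340*(1/323)) = 437*(-479 + 20/19) = 437*(-9081/19) = -208863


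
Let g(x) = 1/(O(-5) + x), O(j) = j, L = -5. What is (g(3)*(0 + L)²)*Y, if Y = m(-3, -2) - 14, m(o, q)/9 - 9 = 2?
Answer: -2125/2 ≈ -1062.5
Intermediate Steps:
m(o, q) = 99 (m(o, q) = 81 + 9*2 = 81 + 18 = 99)
Y = 85 (Y = 99 - 14 = 85)
g(x) = 1/(-5 + x)
(g(3)*(0 + L)²)*Y = ((0 - 5)²/(-5 + 3))*85 = ((-5)²/(-2))*85 = -½*25*85 = -25/2*85 = -2125/2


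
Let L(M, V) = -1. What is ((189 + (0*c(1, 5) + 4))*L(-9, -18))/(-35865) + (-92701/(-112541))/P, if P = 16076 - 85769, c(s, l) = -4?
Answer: 503478673948/93766889559915 ≈ 0.0053695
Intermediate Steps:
P = -69693
((189 + (0*c(1, 5) + 4))*L(-9, -18))/(-35865) + (-92701/(-112541))/P = ((189 + (0*(-4) + 4))*(-1))/(-35865) - 92701/(-112541)/(-69693) = ((189 + (0 + 4))*(-1))*(-1/35865) - 92701*(-1/112541)*(-1/69693) = ((189 + 4)*(-1))*(-1/35865) + (92701/112541)*(-1/69693) = (193*(-1))*(-1/35865) - 92701/7843319913 = -193*(-1/35865) - 92701/7843319913 = 193/35865 - 92701/7843319913 = 503478673948/93766889559915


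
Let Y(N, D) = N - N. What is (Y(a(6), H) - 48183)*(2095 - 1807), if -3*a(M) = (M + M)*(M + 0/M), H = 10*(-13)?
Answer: -13876704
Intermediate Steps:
H = -130
a(M) = -2*M**2/3 (a(M) = -(M + M)*(M + 0/M)/3 = -2*M*(M + 0)/3 = -2*M*M/3 = -2*M**2/3)
Y(N, D) = 0
(Y(a(6), H) - 48183)*(2095 - 1807) = (0 - 48183)*(2095 - 1807) = -48183*288 = -13876704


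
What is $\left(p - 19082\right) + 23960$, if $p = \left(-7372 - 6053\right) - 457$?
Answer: $-9004$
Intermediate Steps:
$p = -13882$ ($p = -13425 - 457 = -13882$)
$\left(p - 19082\right) + 23960 = \left(-13882 - 19082\right) + 23960 = -32964 + 23960 = -9004$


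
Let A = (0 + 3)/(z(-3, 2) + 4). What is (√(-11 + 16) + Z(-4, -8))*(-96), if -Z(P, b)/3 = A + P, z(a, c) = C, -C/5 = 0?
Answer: -936 - 96*√5 ≈ -1150.7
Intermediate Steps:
C = 0 (C = -5*0 = 0)
z(a, c) = 0
A = ¾ (A = (0 + 3)/(0 + 4) = 3/4 = 3*(¼) = ¾ ≈ 0.75000)
Z(P, b) = -9/4 - 3*P (Z(P, b) = -3*(¾ + P) = -9/4 - 3*P)
(√(-11 + 16) + Z(-4, -8))*(-96) = (√(-11 + 16) + (-9/4 - 3*(-4)))*(-96) = (√5 + (-9/4 + 12))*(-96) = (√5 + 39/4)*(-96) = (39/4 + √5)*(-96) = -936 - 96*√5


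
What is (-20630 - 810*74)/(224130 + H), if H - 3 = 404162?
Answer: -16114/125659 ≈ -0.12824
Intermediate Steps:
H = 404165 (H = 3 + 404162 = 404165)
(-20630 - 810*74)/(224130 + H) = (-20630 - 810*74)/(224130 + 404165) = (-20630 - 59940)/628295 = -80570*1/628295 = -16114/125659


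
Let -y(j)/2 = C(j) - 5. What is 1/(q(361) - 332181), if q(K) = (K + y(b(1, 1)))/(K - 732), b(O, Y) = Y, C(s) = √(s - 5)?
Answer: -22860931331/7593989891394250 - 371*I/3796994945697125 ≈ -3.0104e-6 - 9.7709e-14*I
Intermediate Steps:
C(s) = √(-5 + s)
y(j) = 10 - 2*√(-5 + j) (y(j) = -2*(√(-5 + j) - 5) = -2*(-5 + √(-5 + j)) = 10 - 2*√(-5 + j))
q(K) = (10 + K - 4*I)/(-732 + K) (q(K) = (K + (10 - 2*√(-5 + 1)))/(K - 732) = (K + (10 - 4*I))/(-732 + K) = (10 + K - 4*I)/(-732 + K))
1/(q(361) - 332181) = 1/((10 + 361 - 4*I)/(-732 + 361) - 332181) = 1/((371 - 4*I)/(-371) - 332181) = 1/(-(371 - 4*I)/371 - 332181) = 1/((-1 + 4*I/371) - 332181) = 1/(-332182 + 4*I/371) = 137641*(-332182 - 4*I/371)/15187979782788500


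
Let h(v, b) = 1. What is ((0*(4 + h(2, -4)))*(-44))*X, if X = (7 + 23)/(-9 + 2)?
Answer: 0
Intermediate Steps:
X = -30/7 (X = 30/(-7) = 30*(-1/7) = -30/7 ≈ -4.2857)
((0*(4 + h(2, -4)))*(-44))*X = ((0*(4 + 1))*(-44))*(-30/7) = ((0*5)*(-44))*(-30/7) = (0*(-44))*(-30/7) = 0*(-30/7) = 0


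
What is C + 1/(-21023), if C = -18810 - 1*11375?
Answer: -634579256/21023 ≈ -30185.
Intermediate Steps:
C = -30185 (C = -18810 - 11375 = -30185)
C + 1/(-21023) = -30185 + 1/(-21023) = -30185 - 1/21023 = -634579256/21023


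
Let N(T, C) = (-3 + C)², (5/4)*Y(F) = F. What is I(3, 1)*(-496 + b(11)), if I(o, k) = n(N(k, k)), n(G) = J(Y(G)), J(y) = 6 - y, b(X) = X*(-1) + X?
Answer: -6944/5 ≈ -1388.8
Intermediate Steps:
b(X) = 0 (b(X) = -X + X = 0)
Y(F) = 4*F/5
n(G) = 6 - 4*G/5
I(o, k) = 6 - 4*(-3 + k)²/5
I(3, 1)*(-496 + b(11)) = (6 - 4*(-3 + 1)²/5)*(-496 + 0) = (6 - ⅘*(-2)²)*(-496) = (6 - ⅘*4)*(-496) = (6 - 16/5)*(-496) = (14/5)*(-496) = -6944/5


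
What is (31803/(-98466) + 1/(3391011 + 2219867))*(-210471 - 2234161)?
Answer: 36352218626823248/46040059429 ≈ 7.8958e+5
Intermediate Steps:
(31803/(-98466) + 1/(3391011 + 2219867))*(-210471 - 2234161) = (31803*(-1/98466) + 1/5610878)*(-2444632) = (-10601/32822 + 1/5610878)*(-2444632) = -14870221214/46040059429*(-2444632) = 36352218626823248/46040059429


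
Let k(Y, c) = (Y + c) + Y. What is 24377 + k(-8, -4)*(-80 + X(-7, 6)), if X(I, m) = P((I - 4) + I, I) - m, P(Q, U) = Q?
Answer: 26457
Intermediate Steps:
k(Y, c) = c + 2*Y
X(I, m) = -4 - m + 2*I (X(I, m) = ((I - 4) + I) - m = ((-4 + I) + I) - m = (-4 + 2*I) - m = -4 - m + 2*I)
24377 + k(-8, -4)*(-80 + X(-7, 6)) = 24377 + (-4 + 2*(-8))*(-80 + (-4 - 1*6 + 2*(-7))) = 24377 + (-4 - 16)*(-80 + (-4 - 6 - 14)) = 24377 - 20*(-80 - 24) = 24377 - 20*(-104) = 24377 + 2080 = 26457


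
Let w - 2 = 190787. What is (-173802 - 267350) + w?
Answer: -250363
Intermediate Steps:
w = 190789 (w = 2 + 190787 = 190789)
(-173802 - 267350) + w = (-173802 - 267350) + 190789 = -441152 + 190789 = -250363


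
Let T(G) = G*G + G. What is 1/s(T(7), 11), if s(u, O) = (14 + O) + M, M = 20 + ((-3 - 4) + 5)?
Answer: 1/43 ≈ 0.023256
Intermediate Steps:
M = 18 (M = 20 + (-7 + 5) = 20 - 2 = 18)
T(G) = G + G**2 (T(G) = G**2 + G = G + G**2)
s(u, O) = 32 + O (s(u, O) = (14 + O) + 18 = 32 + O)
1/s(T(7), 11) = 1/(32 + 11) = 1/43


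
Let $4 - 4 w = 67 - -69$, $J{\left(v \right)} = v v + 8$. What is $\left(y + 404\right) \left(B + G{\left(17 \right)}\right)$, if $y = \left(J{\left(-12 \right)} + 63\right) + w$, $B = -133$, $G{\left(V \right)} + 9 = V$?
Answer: $-73250$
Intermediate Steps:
$J{\left(v \right)} = 8 + v^{2}$ ($J{\left(v \right)} = v^{2} + 8 = 8 + v^{2}$)
$G{\left(V \right)} = -9 + V$
$w = -33$ ($w = 1 - \frac{67 - -69}{4} = 1 - \frac{67 + 69}{4} = 1 - 34 = -33$)
$y = 182$ ($y = \left(\left(8 + \left(-12\right)^{2}\right) + 63\right) - 33 = \left(\left(8 + 144\right) + 63\right) - 33 = \left(152 + 63\right) - 33 = 215 - 33 = 182$)
$\left(y + 404\right) \left(B + G{\left(17 \right)}\right) = \left(182 + 404\right) \left(-133 + \left(-9 + 17\right)\right) = 586 \left(-133 + 8\right) = 586 \left(-125\right) = -73250$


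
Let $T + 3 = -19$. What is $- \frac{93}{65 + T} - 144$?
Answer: $- \frac{6285}{43} \approx -146.16$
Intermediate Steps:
$T = -22$ ($T = -3 - 19 = -22$)
$- \frac{93}{65 + T} - 144 = - \frac{93}{65 - 22} - 144 = - \frac{93}{43} - 144 = - \frac{6285}{43}$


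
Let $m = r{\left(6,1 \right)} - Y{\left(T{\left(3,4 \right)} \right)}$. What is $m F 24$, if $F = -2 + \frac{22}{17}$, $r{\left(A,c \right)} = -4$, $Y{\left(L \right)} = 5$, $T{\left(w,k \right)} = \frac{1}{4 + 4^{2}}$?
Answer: $\frac{2592}{17} \approx 152.47$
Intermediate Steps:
$T{\left(w,k \right)} = \frac{1}{20}$ ($T{\left(w,k \right)} = \frac{1}{4 + 16} = \frac{1}{20}$)
$F = - \frac{12}{17}$ ($F = -2 + 22 \cdot \frac{1}{17} = -2 + \frac{22}{17} = - \frac{12}{17} \approx -0.70588$)
$m = -9$ ($m = -4 - 5 = -9$)
$m F 24 = \left(-9\right) \left(- \frac{12}{17}\right) 24 = \frac{108}{17} \cdot 24 = \frac{2592}{17}$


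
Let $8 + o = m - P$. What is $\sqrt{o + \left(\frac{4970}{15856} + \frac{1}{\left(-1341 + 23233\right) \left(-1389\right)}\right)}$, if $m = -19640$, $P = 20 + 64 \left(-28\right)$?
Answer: $\frac{i \sqrt{16232499949350222550937262}}{30134316108} \approx 133.7 i$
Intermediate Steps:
$P = -1772$ ($P = 20 - 1792 = -1772$)
$o = -17876$ ($o = -8 - 17868 = -17876$)
$\sqrt{o + \left(\frac{4970}{15856} + \frac{1}{\left(-1341 + 23233\right) \left(-1389\right)}\right)} = \sqrt{-17876 + \left(\frac{4970}{15856} + \frac{1}{\left(-1341 + 23233\right) \left(-1389\right)}\right)} = \sqrt{-17876 + \left(4970 \cdot \frac{1}{15856} + \frac{1}{21892} \left(- \frac{1}{1389}\right)\right)} = \sqrt{-17876 + \left(\frac{2485}{7928} + \frac{1}{21892} \left(- \frac{1}{1389}\right)\right)} = \sqrt{-17876 + \left(\frac{2485}{7928} - \frac{1}{30407988}\right)} = \sqrt{-17876 + \frac{18890960563}{60268632216}} = \sqrt{- \frac{1077343178532653}{60268632216}} = \frac{i \sqrt{16232499949350222550937262}}{30134316108}$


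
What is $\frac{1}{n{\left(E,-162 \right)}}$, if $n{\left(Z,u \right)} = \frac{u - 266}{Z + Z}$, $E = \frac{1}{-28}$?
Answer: $\frac{1}{5992} \approx 0.00016689$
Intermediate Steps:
$E = - \frac{1}{28} \approx -0.035714$
$n{\left(Z,u \right)} = \frac{-266 + u}{2 Z}$
$\frac{1}{n{\left(E,-162 \right)}} = \frac{1}{\frac{1}{2} \frac{1}{- \frac{1}{28}} \left(-266 - 162\right)} = \frac{1}{\frac{1}{2} \left(-28\right) \left(-428\right)} = \frac{1}{5992}$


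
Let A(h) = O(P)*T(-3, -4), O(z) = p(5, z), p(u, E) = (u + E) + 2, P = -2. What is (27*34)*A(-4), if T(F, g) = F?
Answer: -13770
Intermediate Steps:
p(u, E) = 2 + E + u (p(u, E) = (E + u) + 2 = 2 + E + u)
O(z) = 7 + z (O(z) = 2 + z + 5 = 7 + z)
A(h) = -15 (A(h) = (7 - 2)*(-3) = 5*(-3) = -15)
(27*34)*A(-4) = (27*34)*(-15) = 918*(-15) = -13770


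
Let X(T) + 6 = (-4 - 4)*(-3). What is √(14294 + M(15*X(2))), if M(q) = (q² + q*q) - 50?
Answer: 2*√40011 ≈ 400.06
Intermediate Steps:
X(T) = 18 (X(T) = -6 + (-4 - 4)*(-3) = -6 - 8*(-3) = -6 + 24 = 18)
M(q) = -50 + 2*q² (M(q) = (q² + q²) - 50 = 2*q² - 50 = -50 + 2*q²)
√(14294 + M(15*X(2))) = √(14294 + (-50 + 2*(15*18)²)) = √(14294 + (-50 + 2*270²)) = √(14294 + (-50 + 2*72900)) = √(14294 + (-50 + 145800)) = √(14294 + 145750) = √160044 = 2*√40011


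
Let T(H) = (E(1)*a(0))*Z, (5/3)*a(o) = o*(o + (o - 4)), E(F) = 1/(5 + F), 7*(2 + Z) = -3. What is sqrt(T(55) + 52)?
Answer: 2*sqrt(13) ≈ 7.2111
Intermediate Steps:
Z = -17/7 (Z = -2 + (1/7)*(-3) = -2 - 3/7 = -17/7 ≈ -2.4286)
a(o) = 3*o*(-4 + 2*o)/5 (a(o) = 3*(o*(o + (o - 4)))/5 = 3*(o*(o + (-4 + o)))/5 = 3*(o*(-4 + 2*o))/5 = 3*o*(-4 + 2*o)/5)
T(H) = 0 (T(H) = (((6/5)*0*(-2 + 0))/(5 + 1))*(-17/7) = (((6/5)*0*(-2))/6)*(-17/7) = ((1/6)*0)*(-17/7) = 0*(-17/7) = 0)
sqrt(T(55) + 52) = sqrt(0 + 52) = sqrt(52) = 2*sqrt(13)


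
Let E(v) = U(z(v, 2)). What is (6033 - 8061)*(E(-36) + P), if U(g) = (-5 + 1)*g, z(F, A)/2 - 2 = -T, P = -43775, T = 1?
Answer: 88791924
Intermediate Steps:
z(F, A) = 2 (z(F, A) = 4 + 2*(-1*1) = 4 + 2*(-1) = 4 - 2 = 2)
U(g) = -4*g
E(v) = -8 (E(v) = -4*2 = -8)
(6033 - 8061)*(E(-36) + P) = (6033 - 8061)*(-8 - 43775) = -2028*(-43783) = 88791924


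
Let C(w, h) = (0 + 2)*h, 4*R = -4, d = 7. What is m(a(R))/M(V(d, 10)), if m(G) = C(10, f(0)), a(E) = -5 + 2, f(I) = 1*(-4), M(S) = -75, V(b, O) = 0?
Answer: 8/75 ≈ 0.10667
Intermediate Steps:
f(I) = -4
R = -1 (R = (¼)*(-4) = -1)
a(E) = -3
C(w, h) = 2*h
m(G) = -8 (m(G) = 2*(-4) = -8)
m(a(R))/M(V(d, 10)) = -8/(-75) = -8*(-1/75) = 8/75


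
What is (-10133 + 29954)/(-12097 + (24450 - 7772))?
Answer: 6607/1527 ≈ 4.3268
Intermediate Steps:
(-10133 + 29954)/(-12097 + (24450 - 7772)) = 19821/(-12097 + 16678) = 19821/4581 = 19821*(1/4581) = 6607/1527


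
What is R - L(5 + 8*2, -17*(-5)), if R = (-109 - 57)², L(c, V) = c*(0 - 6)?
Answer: 27682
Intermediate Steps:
L(c, V) = -6*c (L(c, V) = c*(-6) = -6*c)
R = 27556 (R = (-166)² = 27556)
R - L(5 + 8*2, -17*(-5)) = 27556 - (-6)*(5 + 8*2) = 27556 - (-6)*(5 + 16) = 27556 - (-6)*21 = 27556 - 1*(-126) = 27556 + 126 = 27682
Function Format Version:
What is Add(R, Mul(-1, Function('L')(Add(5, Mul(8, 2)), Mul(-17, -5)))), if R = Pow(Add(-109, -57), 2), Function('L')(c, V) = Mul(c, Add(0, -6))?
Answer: 27682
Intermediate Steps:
Function('L')(c, V) = Mul(-6, c) (Function('L')(c, V) = Mul(c, -6) = Mul(-6, c))
R = 27556 (R = Pow(-166, 2) = 27556)
Add(R, Mul(-1, Function('L')(Add(5, Mul(8, 2)), Mul(-17, -5)))) = Add(27556, Mul(-1, Mul(-6, Add(5, Mul(8, 2))))) = Add(27556, Mul(-1, Mul(-6, Add(5, 16)))) = Add(27556, Mul(-1, Mul(-6, 21))) = Add(27556, Mul(-1, -126)) = Add(27556, 126) = 27682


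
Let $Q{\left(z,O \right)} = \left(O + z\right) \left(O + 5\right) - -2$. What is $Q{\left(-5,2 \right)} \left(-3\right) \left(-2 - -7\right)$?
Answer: $285$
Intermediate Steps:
$Q{\left(z,O \right)} = 2 + \left(5 + O\right) \left(O + z\right)$ ($Q{\left(z,O \right)} = \left(O + z\right) \left(5 + O\right) + 2 = \left(5 + O\right) \left(O + z\right) + 2 = 2 + \left(5 + O\right) \left(O + z\right)$)
$Q{\left(-5,2 \right)} \left(-3\right) \left(-2 - -7\right) = \left(2 + 2^{2} + 5 \cdot 2 + 5 \left(-5\right) + 2 \left(-5\right)\right) \left(-3\right) \left(-2 - -7\right) = \left(2 + 4 + 10 - 25 - 10\right) \left(-3\right) \left(-2 + 7\right) = \left(-19\right) \left(-3\right) 5 = 57 \cdot 5 = 285$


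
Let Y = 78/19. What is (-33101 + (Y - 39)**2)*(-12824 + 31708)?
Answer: -217352800528/361 ≈ -6.0209e+8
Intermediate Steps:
Y = 78/19 (Y = 78*(1/19) = 78/19 ≈ 4.1053)
(-33101 + (Y - 39)**2)*(-12824 + 31708) = (-33101 + (78/19 - 39)**2)*(-12824 + 31708) = (-33101 + (-663/19)**2)*18884 = (-33101 + 439569/361)*18884 = -11509892/361*18884 = -217352800528/361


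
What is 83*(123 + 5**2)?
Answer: 12284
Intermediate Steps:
83*(123 + 5**2) = 83*(123 + 25) = 83*148 = 12284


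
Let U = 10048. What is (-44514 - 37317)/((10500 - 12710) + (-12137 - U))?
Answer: 81831/24395 ≈ 3.3544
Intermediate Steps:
(-44514 - 37317)/((10500 - 12710) + (-12137 - U)) = (-44514 - 37317)/((10500 - 12710) + (-12137 - 1*10048)) = -81831/(-2210 + (-12137 - 10048)) = -81831/(-2210 - 22185) = -81831/(-24395) = -81831*(-1/24395) = 81831/24395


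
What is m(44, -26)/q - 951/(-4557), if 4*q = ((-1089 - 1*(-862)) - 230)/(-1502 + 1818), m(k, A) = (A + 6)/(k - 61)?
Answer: -35937547/11801111 ≈ -3.0453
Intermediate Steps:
m(k, A) = (6 + A)/(-61 + k)
q = -457/1264 (q = (((-1089 - 1*(-862)) - 230)/(-1502 + 1818))/4 = (((-1089 + 862) - 230)/316)/4 = ((-227 - 230)*(1/316))/4 = (-457*1/316)/4 = (¼)*(-457/316) = -457/1264 ≈ -0.36155)
m(44, -26)/q - 951/(-4557) = ((6 - 26)/(-61 + 44))/(-457/1264) - 951/(-4557) = (-20/(-17))*(-1264/457) - 951*(-1/4557) = -1/17*(-20)*(-1264/457) + 317/1519 = (20/17)*(-1264/457) + 317/1519 = -25280/7769 + 317/1519 = -35937547/11801111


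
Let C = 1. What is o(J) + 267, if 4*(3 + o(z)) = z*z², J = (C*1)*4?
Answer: 280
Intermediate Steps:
J = 4 (J = (1*1)*4 = 1*4 = 4)
o(z) = -3 + z³/4 (o(z) = -3 + (z*z²)/4 = -3 + z³/4)
o(J) + 267 = (-3 + (¼)*4³) + 267 = (-3 + (¼)*64) + 267 = (-3 + 16) + 267 = 13 + 267 = 280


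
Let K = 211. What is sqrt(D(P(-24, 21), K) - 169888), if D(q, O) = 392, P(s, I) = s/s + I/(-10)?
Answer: 2*I*sqrt(42374) ≈ 411.7*I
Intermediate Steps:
P(s, I) = 1 - I/10 (P(s, I) = 1 + I*(-1/10) = 1 - I/10)
sqrt(D(P(-24, 21), K) - 169888) = sqrt(392 - 169888) = sqrt(-169496) = 2*I*sqrt(42374)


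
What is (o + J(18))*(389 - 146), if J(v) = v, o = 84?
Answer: 24786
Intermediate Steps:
(o + J(18))*(389 - 146) = (84 + 18)*(389 - 146) = 102*243 = 24786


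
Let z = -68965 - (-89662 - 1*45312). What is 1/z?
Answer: 1/66009 ≈ 1.5149e-5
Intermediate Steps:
z = 66009 (z = -68965 - (-89662 - 45312) = -68965 - 1*(-134974) = -68965 + 134974 = 66009)
1/z = 1/66009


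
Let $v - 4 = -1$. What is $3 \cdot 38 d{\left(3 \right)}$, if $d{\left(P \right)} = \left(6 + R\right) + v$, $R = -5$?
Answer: $456$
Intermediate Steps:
$v = 3$ ($v = 4 - 1 = 3$)
$d{\left(P \right)} = 4$ ($d{\left(P \right)} = \left(6 - 5\right) + 3 = 1 + 3 = 4$)
$3 \cdot 38 d{\left(3 \right)} = 3 \cdot 38 \cdot 4 = 114 \cdot 4 = 456$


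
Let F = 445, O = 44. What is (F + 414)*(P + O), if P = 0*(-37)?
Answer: 37796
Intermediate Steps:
P = 0
(F + 414)*(P + O) = (445 + 414)*(0 + 44) = 859*44 = 37796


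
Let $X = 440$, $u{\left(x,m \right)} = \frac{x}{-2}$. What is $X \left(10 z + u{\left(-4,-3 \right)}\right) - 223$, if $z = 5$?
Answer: $22657$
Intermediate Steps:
$u{\left(x,m \right)} = - \frac{x}{2}$ ($u{\left(x,m \right)} = x \left(- \frac{1}{2}\right) = - \frac{x}{2}$)
$X \left(10 z + u{\left(-4,-3 \right)}\right) - 223 = 440 \left(10 \cdot 5 - -2\right) - 223 = 440 \left(50 + 2\right) - 223 = 440 \cdot 52 - 223 = 22880 - 223 = 22657$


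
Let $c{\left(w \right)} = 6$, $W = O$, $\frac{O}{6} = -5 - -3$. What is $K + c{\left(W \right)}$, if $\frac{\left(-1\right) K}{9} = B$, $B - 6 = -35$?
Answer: $267$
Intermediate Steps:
$O = -12$ ($O = 6 \left(-5 - -3\right) = 6 \left(-5 + 3\right) = 6 \left(-2\right) = -12$)
$B = -29$ ($B = 6 - 35 = -29$)
$W = -12$
$K = 261$ ($K = \left(-9\right) \left(-29\right) = 261$)
$K + c{\left(W \right)} = 261 + 6 = 267$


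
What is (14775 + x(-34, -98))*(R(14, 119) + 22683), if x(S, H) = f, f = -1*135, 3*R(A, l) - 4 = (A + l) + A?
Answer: 332816000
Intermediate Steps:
R(A, l) = 4/3 + l/3 + 2*A/3 (R(A, l) = 4/3 + ((A + l) + A)/3 = 4/3 + (l + 2*A)/3 = 4/3 + (l/3 + 2*A/3) = 4/3 + l/3 + 2*A/3)
f = -135
x(S, H) = -135
(14775 + x(-34, -98))*(R(14, 119) + 22683) = (14775 - 135)*((4/3 + (1/3)*119 + (2/3)*14) + 22683) = 14640*((4/3 + 119/3 + 28/3) + 22683) = 14640*(151/3 + 22683) = 14640*(68200/3) = 332816000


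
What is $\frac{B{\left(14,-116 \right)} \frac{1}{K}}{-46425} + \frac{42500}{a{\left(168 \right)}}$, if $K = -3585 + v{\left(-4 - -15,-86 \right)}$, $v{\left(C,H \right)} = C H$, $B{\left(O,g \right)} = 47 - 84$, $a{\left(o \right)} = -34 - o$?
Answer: $- \frac{4469973097487}{21245519175} \approx -210.4$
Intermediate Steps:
$B{\left(O,g \right)} = -37$ ($B{\left(O,g \right)} = 47 - 84 = -37$)
$K = -4531$ ($K = -3585 + \left(-4 - -15\right) \left(-86\right) = -3585 + \left(-4 + 15\right) \left(-86\right) = -3585 + 11 \left(-86\right) = -3585 - 946 = -4531$)
$\frac{B{\left(14,-116 \right)} \frac{1}{K}}{-46425} + \frac{42500}{a{\left(168 \right)}} = \frac{\left(-37\right) \frac{1}{-4531}}{-46425} + \frac{42500}{-34 - 168} = \left(-37\right) \left(- \frac{1}{4531}\right) \left(- \frac{1}{46425}\right) + \frac{42500}{-34 - 168} = \frac{37}{4531} \left(- \frac{1}{46425}\right) + \frac{42500}{-202} = - \frac{37}{210351675} + 42500 \left(- \frac{1}{202}\right) = - \frac{37}{210351675} - \frac{21250}{101} = - \frac{4469973097487}{21245519175}$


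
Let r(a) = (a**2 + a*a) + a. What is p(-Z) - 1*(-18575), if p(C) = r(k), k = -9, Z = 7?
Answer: 18728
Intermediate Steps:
r(a) = a + 2*a**2 (r(a) = (a**2 + a**2) + a = 2*a**2 + a = a + 2*a**2)
p(C) = 153 (p(C) = -9*(1 + 2*(-9)) = -9*(1 - 18) = -9*(-17) = 153)
p(-Z) - 1*(-18575) = 153 - 1*(-18575) = 153 + 18575 = 18728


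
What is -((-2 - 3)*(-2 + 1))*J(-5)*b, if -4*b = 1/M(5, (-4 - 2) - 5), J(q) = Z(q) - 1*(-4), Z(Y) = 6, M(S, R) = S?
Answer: 5/2 ≈ 2.5000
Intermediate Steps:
J(q) = 10 (J(q) = 6 - 1*(-4) = 6 + 4 = 10)
b = -1/20 (b = -¼/5 = -¼*⅕ = -1/20 ≈ -0.050000)
-((-2 - 3)*(-2 + 1))*J(-5)*b = -((-2 - 3)*(-2 + 1))*10*(-1)/20 = --5*(-1)*10*(-1)/20 = -5*10*(-1)/20 = -50*(-1)/20 = -1*(-5/2) = 5/2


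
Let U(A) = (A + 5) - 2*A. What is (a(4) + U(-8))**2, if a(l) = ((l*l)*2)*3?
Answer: 11881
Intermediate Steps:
U(A) = 5 - A (U(A) = (5 + A) - 2*A = 5 - A)
a(l) = 6*l**2 (a(l) = (l**2*2)*3 = (2*l**2)*3 = 6*l**2)
(a(4) + U(-8))**2 = (6*4**2 + (5 - 1*(-8)))**2 = (6*16 + (5 + 8))**2 = (96 + 13)**2 = 109**2 = 11881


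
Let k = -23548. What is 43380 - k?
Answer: 66928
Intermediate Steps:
43380 - k = 43380 - 1*(-23548) = 43380 + 23548 = 66928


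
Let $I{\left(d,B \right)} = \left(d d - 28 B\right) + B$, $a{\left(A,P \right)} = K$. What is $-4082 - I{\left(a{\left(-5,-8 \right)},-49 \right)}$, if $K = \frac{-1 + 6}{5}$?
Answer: $-5406$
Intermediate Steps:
$K = 1$ ($K = \frac{1}{5} \cdot 5 = 1$)
$a{\left(A,P \right)} = 1$
$I{\left(d,B \right)} = d^{2} - 27 B$ ($I{\left(d,B \right)} = \left(d^{2} - 28 B\right) + B = d^{2} - 27 B$)
$-4082 - I{\left(a{\left(-5,-8 \right)},-49 \right)} = -4082 - \left(1^{2} - -1323\right) = -4082 - \left(1 + 1323\right) = -4082 - 1324 = -5406$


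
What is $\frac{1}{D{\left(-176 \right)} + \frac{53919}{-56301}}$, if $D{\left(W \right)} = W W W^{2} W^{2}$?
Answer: $\frac{18767}{557790175787203019} \approx 3.3645 \cdot 10^{-14}$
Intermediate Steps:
$D{\left(W \right)} = W^{6}$ ($D{\left(W \right)} = W^{2} W^{2} W^{2} = W^{4} W^{2} = W^{6}$)
$\frac{1}{D{\left(-176 \right)} + \frac{53919}{-56301}} = \frac{1}{\left(-176\right)^{6} + \frac{53919}{-56301}} = \frac{1}{29721861554176 + 53919 \left(- \frac{1}{56301}\right)} = \frac{1}{29721861554176 - \frac{17973}{18767}} = \frac{1}{\frac{557790175787203019}{18767}} = \frac{18767}{557790175787203019}$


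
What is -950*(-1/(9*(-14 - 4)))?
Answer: -475/81 ≈ -5.8642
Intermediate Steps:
-950*(-1/(9*(-14 - 4))) = -950/((-18*(-9))) = -950/162 = -950*1/162 = -475/81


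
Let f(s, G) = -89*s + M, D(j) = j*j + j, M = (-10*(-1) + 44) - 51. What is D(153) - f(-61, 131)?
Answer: 18130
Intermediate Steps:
M = 3 (M = (10 + 44) - 51 = 54 - 51 = 3)
D(j) = j + j² (D(j) = j² + j = j + j²)
f(s, G) = 3 - 89*s (f(s, G) = -89*s + 3 = 3 - 89*s)
D(153) - f(-61, 131) = 153*(1 + 153) - (3 - 89*(-61)) = 153*154 - (3 + 5429) = 23562 - 1*5432 = 23562 - 5432 = 18130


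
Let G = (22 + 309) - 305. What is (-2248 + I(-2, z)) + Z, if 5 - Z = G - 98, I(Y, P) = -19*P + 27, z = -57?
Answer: -1061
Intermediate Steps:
I(Y, P) = 27 - 19*P
G = 26 (G = 331 - 305 = 26)
Z = 77 (Z = 5 - (26 - 98) = 5 - 1*(-72) = 5 + 72 = 77)
(-2248 + I(-2, z)) + Z = (-2248 + (27 - 19*(-57))) + 77 = (-2248 + (27 + 1083)) + 77 = (-2248 + 1110) + 77 = -1138 + 77 = -1061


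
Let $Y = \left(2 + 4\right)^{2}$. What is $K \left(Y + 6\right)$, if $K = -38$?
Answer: $-1596$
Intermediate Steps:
$Y = 36$ ($Y = 6^{2} = 36$)
$K \left(Y + 6\right) = - 38 \left(36 + 6\right) = \left(-38\right) 42 = -1596$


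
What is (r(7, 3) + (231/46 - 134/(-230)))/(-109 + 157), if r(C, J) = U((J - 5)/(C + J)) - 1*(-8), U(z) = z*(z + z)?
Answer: 15737/55200 ≈ 0.28509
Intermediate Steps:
U(z) = 2*z² (U(z) = z*(2*z) = 2*z²)
r(C, J) = 8 + 2*(-5 + J)²/(C + J)² (r(C, J) = 2*((J - 5)/(C + J))² - 1*(-8) = 2*((-5 + J)/(C + J))² + 8 = 2*((-5 + J)²/(C + J)²) + 8 = 2*(-5 + J)²/(C + J)² + 8 = 8 + 2*(-5 + J)²/(C + J)²)
(r(7, 3) + (231/46 - 134/(-230)))/(-109 + 157) = ((8 + 2*(-5 + 3)²/(7 + 3)²) + (231/46 - 134/(-230)))/(-109 + 157) = ((8 + 2*(-2)²/10²) + (231*(1/46) - 134*(-1/230)))/48 = ((8 + 2*4*(1/100)) + (231/46 + 67/115))*(1/48) = ((8 + 2/25) + 1289/230)*(1/48) = (202/25 + 1289/230)*(1/48) = (15737/1150)*(1/48) = 15737/55200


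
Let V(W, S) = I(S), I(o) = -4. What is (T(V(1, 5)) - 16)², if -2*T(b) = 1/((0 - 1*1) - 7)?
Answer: 65025/256 ≈ 254.00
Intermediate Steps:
V(W, S) = -4
T(b) = 1/16 (T(b) = -1/(2*((0 - 1*1) - 7)) = -1/(2*((0 - 1) - 7)) = -1/(2*(-1 - 7)) = -½/(-8) = -½*(-⅛) = 1/16)
(T(V(1, 5)) - 16)² = (1/16 - 16)² = (-255/16)² = 65025/256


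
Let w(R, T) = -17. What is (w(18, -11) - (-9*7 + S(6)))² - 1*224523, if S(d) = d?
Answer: -222923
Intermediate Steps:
(w(18, -11) - (-9*7 + S(6)))² - 1*224523 = (-17 - (-9*7 + 6))² - 1*224523 = (-17 - (-63 + 6))² - 224523 = (-17 - 1*(-57))² - 224523 = (-17 + 57)² - 224523 = 40² - 224523 = 1600 - 224523 = -222923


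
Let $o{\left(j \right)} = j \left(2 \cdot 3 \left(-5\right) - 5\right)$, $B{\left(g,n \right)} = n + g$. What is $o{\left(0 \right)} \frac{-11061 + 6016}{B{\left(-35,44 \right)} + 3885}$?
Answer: $0$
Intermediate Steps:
$B{\left(g,n \right)} = g + n$
$o{\left(j \right)} = - 35 j$ ($o{\left(j \right)} = j \left(6 \left(-5\right) - 5\right) = j \left(-30 - 5\right) = j \left(-35\right) = - 35 j$)
$o{\left(0 \right)} \frac{-11061 + 6016}{B{\left(-35,44 \right)} + 3885} = \left(-35\right) 0 \frac{-11061 + 6016}{\left(-35 + 44\right) + 3885} = 0 \left(- \frac{5045}{9 + 3885}\right) = 0 \left(- \frac{5045}{3894}\right) = 0$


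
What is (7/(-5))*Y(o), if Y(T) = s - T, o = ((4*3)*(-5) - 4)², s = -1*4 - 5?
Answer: 5747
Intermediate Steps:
s = -9 (s = -4 - 5 = -9)
o = 4096 (o = (12*(-5) - 4)² = (-60 - 4)² = (-64)² = 4096)
Y(T) = -9 - T
(7/(-5))*Y(o) = (7/(-5))*(-9 - 1*4096) = (7*(-⅕))*(-9 - 4096) = -7/5*(-4105) = 5747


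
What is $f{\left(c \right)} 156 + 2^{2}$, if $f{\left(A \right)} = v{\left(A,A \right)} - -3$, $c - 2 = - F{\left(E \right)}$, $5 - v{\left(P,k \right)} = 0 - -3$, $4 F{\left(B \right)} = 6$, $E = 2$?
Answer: $784$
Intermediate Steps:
$F{\left(B \right)} = \frac{3}{2}$ ($F{\left(B \right)} = \frac{1}{4} \cdot 6 = \frac{3}{2}$)
$v{\left(P,k \right)} = 2$ ($v{\left(P,k \right)} = 5 - \left(0 - -3\right) = 5 - \left(0 + 3\right) = 5 - 3 = 2$)
$c = \frac{1}{2}$ ($c = 2 - \frac{3}{2} = \frac{1}{2} \approx 0.5$)
$f{\left(A \right)} = 5$ ($f{\left(A \right)} = 2 - -3 = 2 + 3 = 5$)
$f{\left(c \right)} 156 + 2^{2} = 5 \cdot 156 + 2^{2} = 780 + 4 = 784$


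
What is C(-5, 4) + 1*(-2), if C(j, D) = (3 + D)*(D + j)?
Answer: -9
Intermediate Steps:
C(-5, 4) + 1*(-2) = (4² + 3*4 + 3*(-5) + 4*(-5)) + 1*(-2) = (16 + 12 - 15 - 20) - 2 = -7 - 2 = -9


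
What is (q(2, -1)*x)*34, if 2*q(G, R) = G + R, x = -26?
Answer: -442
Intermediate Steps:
q(G, R) = G/2 + R/2 (q(G, R) = (G + R)/2 = G/2 + R/2)
(q(2, -1)*x)*34 = (((½)*2 + (½)*(-1))*(-26))*34 = ((1 - ½)*(-26))*34 = ((½)*(-26))*34 = -13*34 = -442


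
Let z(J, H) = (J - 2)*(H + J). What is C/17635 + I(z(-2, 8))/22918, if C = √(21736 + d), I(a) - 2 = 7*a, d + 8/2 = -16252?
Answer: -83/11459 + 2*√1370/17635 ≈ -0.0030455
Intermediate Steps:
d = -16256 (d = -4 - 16252 = -16256)
z(J, H) = (-2 + J)*(H + J)
I(a) = 2 + 7*a
C = 2*√1370 (C = √(21736 - 16256) = √5480 = 2*√1370 ≈ 74.027)
C/17635 + I(z(-2, 8))/22918 = (2*√1370)/17635 + (2 + 7*((-2)² - 2*8 - 2*(-2) + 8*(-2)))/22918 = (2*√1370)*(1/17635) + (2 + 7*(4 - 16 + 4 - 16))*(1/22918) = 2*√1370/17635 + (2 + 7*(-24))*(1/22918) = 2*√1370/17635 + (2 - 168)*(1/22918) = 2*√1370/17635 - 166*1/22918 = 2*√1370/17635 - 83/11459 = -83/11459 + 2*√1370/17635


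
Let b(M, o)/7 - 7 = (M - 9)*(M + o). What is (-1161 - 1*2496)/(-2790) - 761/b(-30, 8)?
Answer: 1334663/1126230 ≈ 1.1851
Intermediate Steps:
b(M, o) = 49 + 7*(-9 + M)*(M + o) (b(M, o) = 49 + 7*((M - 9)*(M + o)) = 49 + 7*((-9 + M)*(M + o)) = 49 + 7*(-9 + M)*(M + o))
(-1161 - 1*2496)/(-2790) - 761/b(-30, 8) = (-1161 - 1*2496)/(-2790) - 761/(49 - 63*(-30) - 63*8 + 7*(-30)² + 7*(-30)*8) = (-1161 - 2496)*(-1/2790) - 761/(49 + 1890 - 504 + 7*900 - 1680) = -3657*(-1/2790) - 761/(49 + 1890 - 504 + 6300 - 1680) = 1219/930 - 761/6055 = 1334663/1126230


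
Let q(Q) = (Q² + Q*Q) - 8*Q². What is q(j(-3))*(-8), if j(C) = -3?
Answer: 432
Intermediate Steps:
q(Q) = -6*Q² (q(Q) = (Q² + Q²) - 8*Q² = 2*Q² - 8*Q² = -6*Q²)
q(j(-3))*(-8) = -6*(-3)²*(-8) = -6*9*(-8) = -54*(-8) = 432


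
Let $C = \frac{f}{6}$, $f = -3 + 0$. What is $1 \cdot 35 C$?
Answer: $- \frac{35}{2} \approx -17.5$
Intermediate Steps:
$f = -3$
$C = - \frac{1}{2}$ ($C = - \frac{3}{6} = \left(-3\right) \frac{1}{6} = - \frac{1}{2} \approx -0.5$)
$1 \cdot 35 C = 1 \cdot 35 \left(- \frac{1}{2}\right) = 35 \left(- \frac{1}{2}\right) = - \frac{35}{2}$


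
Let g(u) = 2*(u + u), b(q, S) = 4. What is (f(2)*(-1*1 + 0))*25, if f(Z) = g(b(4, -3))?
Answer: -400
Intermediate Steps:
g(u) = 4*u (g(u) = 2*(2*u) = 4*u)
f(Z) = 16 (f(Z) = 4*4 = 16)
(f(2)*(-1*1 + 0))*25 = (16*(-1*1 + 0))*25 = (16*(-1 + 0))*25 = (16*(-1))*25 = -16*25 = -400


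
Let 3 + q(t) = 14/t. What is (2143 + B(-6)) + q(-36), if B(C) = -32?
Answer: 37937/18 ≈ 2107.6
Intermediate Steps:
q(t) = -3 + 14/t
(2143 + B(-6)) + q(-36) = (2143 - 32) + (-3 + 14/(-36)) = 2111 + (-3 + 14*(-1/36)) = 2111 + (-3 - 7/18) = 2111 - 61/18 = 37937/18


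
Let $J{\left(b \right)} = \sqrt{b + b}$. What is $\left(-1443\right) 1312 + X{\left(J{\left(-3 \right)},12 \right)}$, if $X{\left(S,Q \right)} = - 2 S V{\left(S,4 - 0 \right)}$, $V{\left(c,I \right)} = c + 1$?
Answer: $-1893204 - 2 i \sqrt{6} \approx -1.8932 \cdot 10^{6} - 4.899 i$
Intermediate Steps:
$V{\left(c,I \right)} = 1 + c$
$J{\left(b \right)} = \sqrt{2} \sqrt{b}$ ($J{\left(b \right)} = \sqrt{2 b} = \sqrt{2} \sqrt{b}$)
$X{\left(S,Q \right)} = - 2 S \left(1 + S\right)$
$\left(-1443\right) 1312 + X{\left(J{\left(-3 \right)},12 \right)} = \left(-1443\right) 1312 - 2 \sqrt{2} \sqrt{-3} \left(1 + \sqrt{2} \sqrt{-3}\right) = -1893216 - 2 \sqrt{2} i \sqrt{3} \left(1 + \sqrt{2} i \sqrt{3}\right) = -1893216 - 2 i \sqrt{6} \left(1 + i \sqrt{6}\right)$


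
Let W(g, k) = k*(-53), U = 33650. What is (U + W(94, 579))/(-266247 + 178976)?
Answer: -2963/87271 ≈ -0.033952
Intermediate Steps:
W(g, k) = -53*k
(U + W(94, 579))/(-266247 + 178976) = (33650 - 53*579)/(-266247 + 178976) = (33650 - 30687)/(-87271) = 2963*(-1/87271) = -2963/87271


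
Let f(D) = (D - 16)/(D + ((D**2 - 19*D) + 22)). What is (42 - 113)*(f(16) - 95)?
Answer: 6745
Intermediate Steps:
f(D) = (-16 + D)/(22 + D**2 - 18*D) (f(D) = (-16 + D)/(D + (22 + D**2 - 19*D)) = (-16 + D)/(22 + D**2 - 18*D))
(42 - 113)*(f(16) - 95) = (42 - 113)*((-16 + 16)/(22 + 16**2 - 18*16) - 95) = -71*(0/(22 + 256 - 288) - 95) = -71*(0/(-10) - 95) = -71*(-1/10*0 - 95) = -71*(0 - 95) = -71*(-95) = 6745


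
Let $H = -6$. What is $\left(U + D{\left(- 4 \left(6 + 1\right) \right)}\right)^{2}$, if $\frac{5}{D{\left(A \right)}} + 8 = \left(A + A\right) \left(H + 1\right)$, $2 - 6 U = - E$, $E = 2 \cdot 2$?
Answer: $\frac{76729}{73984} \approx 1.0371$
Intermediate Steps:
$E = 4$
$U = 1$ ($U = \frac{1}{3} - \frac{\left(-1\right) 4}{6} = \frac{1}{3} - - \frac{2}{3} = \frac{1}{3} + \frac{2}{3} = 1$)
$D{\left(A \right)} = \frac{5}{-8 - 10 A}$ ($D{\left(A \right)} = \frac{5}{-8 + \left(A + A\right) \left(-6 + 1\right)} = \frac{5}{-8 + 2 A \left(-5\right)} = \frac{5}{-8 - 10 A}$)
$\left(U + D{\left(- 4 \left(6 + 1\right) \right)}\right)^{2} = \left(1 + \frac{5}{2 \left(-4 - 5 \left(- 4 \left(6 + 1\right)\right)\right)}\right)^{2} = \left(1 + \frac{5}{2 \left(-4 - 5 \left(\left(-4\right) 7\right)\right)}\right)^{2} = \left(1 + \frac{5}{2 \left(-4 - -140\right)}\right)^{2} = \left(1 + \frac{5}{2 \left(-4 + 140\right)}\right)^{2} = \left(1 + \frac{5}{2 \cdot 136}\right)^{2} = \left(1 + \frac{5}{2} \cdot \frac{1}{136}\right)^{2} = \left(1 + \frac{5}{272}\right)^{2} = \left(\frac{277}{272}\right)^{2} = \frac{76729}{73984}$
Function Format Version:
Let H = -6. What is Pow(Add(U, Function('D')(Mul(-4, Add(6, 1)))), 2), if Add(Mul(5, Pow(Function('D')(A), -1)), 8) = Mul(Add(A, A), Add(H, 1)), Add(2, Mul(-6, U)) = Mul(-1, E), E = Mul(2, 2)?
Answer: Rational(76729, 73984) ≈ 1.0371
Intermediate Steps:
E = 4
U = 1 (U = Add(Rational(1, 3), Mul(Rational(-1, 6), Mul(-1, 4))) = Add(Rational(1, 3), Mul(Rational(-1, 6), -4)) = Add(Rational(1, 3), Rational(2, 3)) = 1)
Function('D')(A) = Mul(5, Pow(Add(-8, Mul(-10, A)), -1)) (Function('D')(A) = Mul(5, Pow(Add(-8, Mul(Add(A, A), Add(-6, 1))), -1)) = Mul(5, Pow(Add(-8, Mul(Mul(2, A), -5)), -1)) = Mul(5, Pow(Add(-8, Mul(-10, A)), -1)))
Pow(Add(U, Function('D')(Mul(-4, Add(6, 1)))), 2) = Pow(Add(1, Mul(Rational(5, 2), Pow(Add(-4, Mul(-5, Mul(-4, Add(6, 1)))), -1))), 2) = Pow(Add(1, Mul(Rational(5, 2), Pow(Add(-4, Mul(-5, Mul(-4, 7))), -1))), 2) = Pow(Add(1, Mul(Rational(5, 2), Pow(Add(-4, Mul(-5, -28)), -1))), 2) = Pow(Add(1, Mul(Rational(5, 2), Pow(Add(-4, 140), -1))), 2) = Pow(Add(1, Mul(Rational(5, 2), Pow(136, -1))), 2) = Pow(Add(1, Mul(Rational(5, 2), Rational(1, 136))), 2) = Pow(Add(1, Rational(5, 272)), 2) = Pow(Rational(277, 272), 2) = Rational(76729, 73984)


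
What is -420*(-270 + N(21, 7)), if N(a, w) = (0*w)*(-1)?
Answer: 113400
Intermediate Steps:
N(a, w) = 0 (N(a, w) = 0*(-1) = 0)
-420*(-270 + N(21, 7)) = -420*(-270 + 0) = -420*(-270) = 113400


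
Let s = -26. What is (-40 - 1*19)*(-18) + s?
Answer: 1036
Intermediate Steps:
(-40 - 1*19)*(-18) + s = (-40 - 1*19)*(-18) - 26 = (-40 - 19)*(-18) - 26 = -59*(-18) - 26 = 1062 - 26 = 1036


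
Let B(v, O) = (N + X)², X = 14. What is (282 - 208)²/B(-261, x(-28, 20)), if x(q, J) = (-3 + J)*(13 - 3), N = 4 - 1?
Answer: 5476/289 ≈ 18.948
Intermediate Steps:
N = 3
x(q, J) = -30 + 10*J (x(q, J) = (-3 + J)*10 = -30 + 10*J)
B(v, O) = 289 (B(v, O) = (3 + 14)² = 17² = 289)
(282 - 208)²/B(-261, x(-28, 20)) = (282 - 208)²/289 = 74²*(1/289) = 5476*(1/289) = 5476/289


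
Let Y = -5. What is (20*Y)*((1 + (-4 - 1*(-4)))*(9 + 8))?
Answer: -1700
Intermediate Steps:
(20*Y)*((1 + (-4 - 1*(-4)))*(9 + 8)) = (20*(-5))*((1 + (-4 - 1*(-4)))*(9 + 8)) = -100*(1 + (-4 + 4))*17 = -100*(1 + 0)*17 = -100*17 = -1700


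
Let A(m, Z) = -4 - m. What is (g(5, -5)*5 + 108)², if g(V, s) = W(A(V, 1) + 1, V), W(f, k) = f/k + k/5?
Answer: 11025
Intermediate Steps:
W(f, k) = k/5 + f/k (W(f, k) = f/k + k*(⅕) = f/k + k/5 = k/5 + f/k)
g(V, s) = V/5 + (-3 - V)/V (g(V, s) = V/5 + ((-4 - V) + 1)/V = V/5 + (-3 - V)/V)
(g(5, -5)*5 + 108)² = ((-1 - 3/5 + (⅕)*5)*5 + 108)² = ((-1 - 3*⅕ + 1)*5 + 108)² = ((-1 - ⅗ + 1)*5 + 108)² = (-⅗*5 + 108)² = (-3 + 108)² = 105² = 11025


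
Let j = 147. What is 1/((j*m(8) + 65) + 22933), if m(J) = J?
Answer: 1/24174 ≈ 4.1367e-5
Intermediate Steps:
1/((j*m(8) + 65) + 22933) = 1/((147*8 + 65) + 22933) = 1/((1176 + 65) + 22933) = 1/(1241 + 22933) = 1/24174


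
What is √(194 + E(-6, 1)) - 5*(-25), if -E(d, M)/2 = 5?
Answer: 125 + 2*√46 ≈ 138.56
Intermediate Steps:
E(d, M) = -10 (E(d, M) = -2*5 = -10)
√(194 + E(-6, 1)) - 5*(-25) = √(194 - 10) - 5*(-25) = √184 - 1*(-125) = 2*√46 + 125 = 125 + 2*√46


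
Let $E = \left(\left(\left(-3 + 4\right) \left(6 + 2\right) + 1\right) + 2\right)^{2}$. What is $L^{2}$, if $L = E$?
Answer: $14641$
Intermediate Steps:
$E = 121$ ($E = \left(\left(1 \cdot 8 + 1\right) + 2\right)^{2} = \left(\left(8 + 1\right) + 2\right)^{2} = \left(9 + 2\right)^{2} = 11^{2} = 121$)
$L = 121$
$L^{2} = 121^{2} = 14641$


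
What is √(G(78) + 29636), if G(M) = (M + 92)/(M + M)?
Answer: √180312054/78 ≈ 172.15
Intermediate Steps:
G(M) = (92 + M)/(2*M) (G(M) = (92 + M)/((2*M)) = (92 + M)*(1/(2*M)) = (92 + M)/(2*M))
√(G(78) + 29636) = √((½)*(92 + 78)/78 + 29636) = √((½)*(1/78)*170 + 29636) = √(85/78 + 29636) = √(2311693/78) = √180312054/78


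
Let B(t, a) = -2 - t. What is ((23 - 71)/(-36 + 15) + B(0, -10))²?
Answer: 4/49 ≈ 0.081633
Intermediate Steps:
((23 - 71)/(-36 + 15) + B(0, -10))² = ((23 - 71)/(-36 + 15) + (-2 - 1*0))² = (-48/(-21) + (-2 + 0))² = (-48*(-1/21) - 2)² = (16/7 - 2)² = (2/7)² = 4/49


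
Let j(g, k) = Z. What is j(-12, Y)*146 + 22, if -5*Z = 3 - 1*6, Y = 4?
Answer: 548/5 ≈ 109.60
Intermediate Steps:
Z = ⅗ (Z = -(3 - 1*6)/5 = -(3 - 6)/5 = -⅕*(-3) = ⅗ ≈ 0.60000)
j(g, k) = ⅗
j(-12, Y)*146 + 22 = (⅗)*146 + 22 = 438/5 + 22 = 548/5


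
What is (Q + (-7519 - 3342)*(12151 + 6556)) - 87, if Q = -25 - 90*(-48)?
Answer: -203172519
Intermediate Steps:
Q = 4295 (Q = -25 + 4320 = 4295)
(Q + (-7519 - 3342)*(12151 + 6556)) - 87 = (4295 + (-7519 - 3342)*(12151 + 6556)) - 87 = (4295 - 10861*18707) - 87 = (4295 - 203176727) - 87 = -203172432 - 87 = -203172519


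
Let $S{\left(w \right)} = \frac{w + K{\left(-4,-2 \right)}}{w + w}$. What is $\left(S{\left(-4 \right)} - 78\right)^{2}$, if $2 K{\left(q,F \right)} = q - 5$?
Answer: $\frac{1515361}{256} \approx 5919.4$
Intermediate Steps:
$K{\left(q,F \right)} = - \frac{5}{2} + \frac{q}{2}$ ($K{\left(q,F \right)} = \frac{q - 5}{2} = \frac{-5 + q}{2} = - \frac{5}{2} + \frac{q}{2}$)
$S{\left(w \right)} = \frac{- \frac{9}{2} + w}{2 w}$ ($S{\left(w \right)} = \frac{w + \left(- \frac{5}{2} + \frac{1}{2} \left(-4\right)\right)}{w + w} = \frac{w - \frac{9}{2}}{2 w} = \left(w - \frac{9}{2}\right) \frac{1}{2 w} = \left(- \frac{9}{2} + w\right) \frac{1}{2 w} = \frac{- \frac{9}{2} + w}{2 w}$)
$\left(S{\left(-4 \right)} - 78\right)^{2} = \left(\frac{-9 + 2 \left(-4\right)}{4 \left(-4\right)} - 78\right)^{2} = \left(\frac{1}{4} \left(- \frac{1}{4}\right) \left(-9 - 8\right) - 78\right)^{2} = \left(\frac{1}{4} \left(- \frac{1}{4}\right) \left(-17\right) - 78\right)^{2} = \left(\frac{17}{16} - 78\right)^{2} = \left(- \frac{1231}{16}\right)^{2} = \frac{1515361}{256}$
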